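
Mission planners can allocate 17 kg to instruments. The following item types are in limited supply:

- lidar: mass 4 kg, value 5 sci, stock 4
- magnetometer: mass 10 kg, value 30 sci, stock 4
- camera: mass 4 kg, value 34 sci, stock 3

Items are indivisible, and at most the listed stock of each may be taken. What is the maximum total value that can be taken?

107 sci

Best selections within mass 17 and stock limits:
- 1×lidar + 3×camera: mass 16, value 107
- 3×camera: mass 12, value 102
Best: 107 sci.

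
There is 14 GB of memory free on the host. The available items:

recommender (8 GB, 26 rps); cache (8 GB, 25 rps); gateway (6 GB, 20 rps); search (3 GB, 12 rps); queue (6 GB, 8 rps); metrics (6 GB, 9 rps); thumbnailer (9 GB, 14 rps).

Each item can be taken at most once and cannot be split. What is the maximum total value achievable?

Check high-value combinations within 14 GB:
- recommender+gateway: memory 8+6=14, value 26+20=46
- cache+gateway: memory 8+6=14, value 25+20=45
- recommender+search: memory 8+3=11, value 26+12=38
- cache+search: memory 8+3=11, value 25+12=37
Best: 46 rps.

46 rps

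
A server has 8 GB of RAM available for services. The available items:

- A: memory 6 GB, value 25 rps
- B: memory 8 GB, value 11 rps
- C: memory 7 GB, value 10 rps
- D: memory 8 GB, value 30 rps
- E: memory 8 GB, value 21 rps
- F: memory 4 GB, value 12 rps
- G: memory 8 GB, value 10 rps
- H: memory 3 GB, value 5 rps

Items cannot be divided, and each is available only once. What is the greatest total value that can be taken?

Check high-value combinations within 8 GB:
- D: memory 8, value 30
- A: memory 6, value 25
- E: memory 8, value 21
- F+H: memory 4+3=7, value 12+5=17
- F: memory 4, value 12
Best: 30 rps.

30 rps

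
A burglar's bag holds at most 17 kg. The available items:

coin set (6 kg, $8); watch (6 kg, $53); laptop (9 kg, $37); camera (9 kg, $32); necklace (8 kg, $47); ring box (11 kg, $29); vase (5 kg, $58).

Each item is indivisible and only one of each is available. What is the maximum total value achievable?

Check high-value combinations within 17 kg:
- coin set+watch+vase: weight 6+6+5=17, value 8+53+58=119
- watch+vase: weight 6+5=11, value 53+58=111
- necklace+vase: weight 8+5=13, value 47+58=105
- watch+necklace: weight 6+8=14, value 53+47=100
- laptop+vase: weight 9+5=14, value 37+58=95
Best: $119.

$119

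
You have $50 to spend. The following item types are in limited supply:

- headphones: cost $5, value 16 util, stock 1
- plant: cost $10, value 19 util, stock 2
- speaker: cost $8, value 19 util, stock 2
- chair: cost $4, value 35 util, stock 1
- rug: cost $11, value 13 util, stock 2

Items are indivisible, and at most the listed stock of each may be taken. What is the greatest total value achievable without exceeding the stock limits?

Best selections within cost 50 and stock limits:
- 1×headphones + 2×plant + 2×speaker + 1×chair: cost 45, value 127
- 1×headphones + 1×plant + 2×speaker + 1×chair + 1×rug: cost 46, value 121
Best: 127 util.

127 util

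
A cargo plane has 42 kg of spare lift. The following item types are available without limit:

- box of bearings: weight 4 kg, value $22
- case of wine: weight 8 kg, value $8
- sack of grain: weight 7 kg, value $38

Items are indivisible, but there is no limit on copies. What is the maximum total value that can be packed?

$230

Best value-per-unit is box of bearings at 22/4; filling with it alone gives 10×22 = 220.
Optimal mix: 7×box of bearings + 2×sack of grain → weight 42, value 230.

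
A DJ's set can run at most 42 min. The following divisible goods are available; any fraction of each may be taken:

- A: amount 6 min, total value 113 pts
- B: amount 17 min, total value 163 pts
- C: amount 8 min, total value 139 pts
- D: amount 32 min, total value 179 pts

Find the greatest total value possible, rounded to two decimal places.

Take in order of value per unit:
- A (113/6 per unit): all 6 → value 113, running total 113.00
- C (139/8 per unit): all 8 → value 139, running total 252.00
- B (163/17 per unit): all 17 → value 163, running total 415.00
- D (179/32 per unit): 11 of 32 → value 11×179/32 = 61.5313, running total 476.53
Total 476.53.

476.53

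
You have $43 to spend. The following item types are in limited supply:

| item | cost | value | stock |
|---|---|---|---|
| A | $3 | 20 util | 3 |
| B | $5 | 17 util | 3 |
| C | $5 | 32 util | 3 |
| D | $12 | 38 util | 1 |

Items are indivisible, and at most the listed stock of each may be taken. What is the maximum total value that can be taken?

211 util

Top feasible selections:
- 3×A + 1×B + 3×C + 1×D: cost 41, value 211
- 2×A + 2×B + 3×C + 1×D: cost 43, value 208
Best: 211 util.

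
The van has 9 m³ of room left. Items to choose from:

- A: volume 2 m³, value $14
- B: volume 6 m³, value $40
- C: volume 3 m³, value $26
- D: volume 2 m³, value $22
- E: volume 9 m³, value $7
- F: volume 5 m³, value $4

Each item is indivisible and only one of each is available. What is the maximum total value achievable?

Check high-value combinations within 9 m³:
- B+C: volume 6+3=9, value 40+26=66
- A+C+D: volume 2+3+2=7, value 14+26+22=62
- B+D: volume 6+2=8, value 40+22=62
- A+B: volume 2+6=8, value 14+40=54
- C+D: volume 3+2=5, value 26+22=48
Best: $66.

$66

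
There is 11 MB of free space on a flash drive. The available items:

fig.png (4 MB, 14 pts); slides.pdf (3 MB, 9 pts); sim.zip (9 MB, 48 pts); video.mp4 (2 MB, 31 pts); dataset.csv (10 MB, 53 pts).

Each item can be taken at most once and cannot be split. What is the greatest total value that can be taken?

This is a 0/1 knapsack; check combinations near the capacity.
- sim.zip+video.mp4: size 9+2=11, value 48+31=79
- fig.png+slides.pdf+video.mp4: size 4+3+2=9, value 14+9+31=54
- dataset.csv: size 10, value 53
- sim.zip: size 9, value 48
Best: 79 pts.

79 pts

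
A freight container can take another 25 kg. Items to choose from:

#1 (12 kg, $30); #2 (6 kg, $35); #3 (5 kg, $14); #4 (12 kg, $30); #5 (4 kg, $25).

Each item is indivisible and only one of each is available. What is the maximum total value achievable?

Check high-value combinations within 25 kg:
- #1+#2+#5: weight 12+6+4=22, value 30+35+25=90
- #2+#4+#5: weight 6+12+4=22, value 35+30+25=90
- #1+#2+#3: weight 12+6+5=23, value 30+35+14=79
- #2+#3+#4: weight 6+5+12=23, value 35+14+30=79
Best: $90.

$90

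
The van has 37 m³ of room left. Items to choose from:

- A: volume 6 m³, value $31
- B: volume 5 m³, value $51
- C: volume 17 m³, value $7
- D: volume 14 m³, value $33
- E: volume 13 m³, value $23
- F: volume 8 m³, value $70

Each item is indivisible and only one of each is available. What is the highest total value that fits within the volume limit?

This is a 0/1 knapsack; check combinations near the capacity.
- A+B+D+F: volume 6+5+14+8=33, value 31+51+33+70=185
- A+B+E+F: volume 6+5+13+8=32, value 31+51+23+70=175
- A+B+C+F: volume 6+5+17+8=36, value 31+51+7+70=159
- B+D+F: volume 5+14+8=27, value 51+33+70=154
Best: $185.

$185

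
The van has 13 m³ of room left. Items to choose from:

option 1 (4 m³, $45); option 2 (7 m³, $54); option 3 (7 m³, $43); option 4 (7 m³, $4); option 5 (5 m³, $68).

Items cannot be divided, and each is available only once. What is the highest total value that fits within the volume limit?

Check high-value combinations within 13 m³:
- option 2+option 5: volume 7+5=12, value 54+68=122
- option 1+option 5: volume 4+5=9, value 45+68=113
- option 3+option 5: volume 7+5=12, value 43+68=111
- option 1+option 2: volume 4+7=11, value 45+54=99
Best: $122.

$122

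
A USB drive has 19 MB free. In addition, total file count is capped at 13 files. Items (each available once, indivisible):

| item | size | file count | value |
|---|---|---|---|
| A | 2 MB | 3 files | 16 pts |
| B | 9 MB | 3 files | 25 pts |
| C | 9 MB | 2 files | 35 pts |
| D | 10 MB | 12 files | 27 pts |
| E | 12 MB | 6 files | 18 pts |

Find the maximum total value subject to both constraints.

60 pts

Feasible sets respecting both limits:
- B+C: size 18, file count 5, value 60
- A+C: size 11, file count 5, value 51
- A+B: size 11, file count 6, value 41
Best: 60 pts.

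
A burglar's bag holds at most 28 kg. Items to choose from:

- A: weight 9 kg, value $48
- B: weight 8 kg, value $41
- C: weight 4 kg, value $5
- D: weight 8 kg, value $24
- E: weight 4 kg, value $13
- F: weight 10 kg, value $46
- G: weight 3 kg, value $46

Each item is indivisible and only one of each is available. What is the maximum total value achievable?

Check high-value combinations within 28 kg:
- A+B+D+G: weight 9+8+8+3=28, value 48+41+24+46=159
- A+E+F+G: weight 9+4+10+3=26, value 48+13+46+46=153
- A+B+C+E+G: weight 9+8+4+4+3=28, value 48+41+5+13+46=153
- A+B+E+G: weight 9+8+4+3=24, value 48+41+13+46=148
Best: $159.

$159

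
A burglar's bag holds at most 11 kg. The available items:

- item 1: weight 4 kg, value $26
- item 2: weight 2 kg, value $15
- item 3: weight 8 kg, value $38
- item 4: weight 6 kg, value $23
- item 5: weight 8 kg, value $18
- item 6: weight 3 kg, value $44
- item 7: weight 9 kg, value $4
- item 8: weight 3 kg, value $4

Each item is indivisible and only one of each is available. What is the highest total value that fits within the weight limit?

Check high-value combinations within 11 kg:
- item 1+item 2+item 6: weight 4+2+3=9, value 26+15+44=85
- item 3+item 6: weight 8+3=11, value 38+44=82
- item 2+item 4+item 6: weight 2+6+3=11, value 15+23+44=82
- item 1+item 6+item 8: weight 4+3+3=10, value 26+44+4=74
- item 1+item 6: weight 4+3=7, value 26+44=70
Best: $85.

$85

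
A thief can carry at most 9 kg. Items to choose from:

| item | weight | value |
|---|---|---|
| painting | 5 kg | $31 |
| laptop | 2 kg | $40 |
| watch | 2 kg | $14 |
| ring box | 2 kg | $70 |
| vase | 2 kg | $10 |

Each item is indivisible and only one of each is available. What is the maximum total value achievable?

$141

This is a 0/1 knapsack; check combinations near the capacity.
- painting+laptop+ring box: weight 5+2+2=9, value 31+40+70=141
- laptop+watch+ring box+vase: weight 2+2+2+2=8, value 40+14+70+10=134
- laptop+watch+ring box: weight 2+2+2=6, value 40+14+70=124
Best: $141.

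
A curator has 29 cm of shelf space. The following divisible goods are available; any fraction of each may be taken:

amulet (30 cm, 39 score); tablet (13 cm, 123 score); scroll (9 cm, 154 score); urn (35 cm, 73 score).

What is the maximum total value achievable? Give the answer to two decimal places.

291.60

Take in order of value per unit:
- scroll (154/9 per unit): all 9 → value 154, running total 154.00
- tablet (123/13 per unit): all 13 → value 123, running total 277.00
- urn (73/35 per unit): 7 of 35 → value 7×73/35 = 14.6000, running total 291.60
Total 291.60.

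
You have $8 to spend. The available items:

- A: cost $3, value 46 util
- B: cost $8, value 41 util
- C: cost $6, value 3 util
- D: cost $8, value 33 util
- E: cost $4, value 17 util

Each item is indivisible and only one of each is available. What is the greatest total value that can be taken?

This is a 0/1 knapsack; check combinations near the capacity.
- A+E: cost 3+4=7, value 46+17=63
- A: cost 3, value 46
- B: cost 8, value 41
- D: cost 8, value 33
- E: cost 4, value 17
Best: 63 util.

63 util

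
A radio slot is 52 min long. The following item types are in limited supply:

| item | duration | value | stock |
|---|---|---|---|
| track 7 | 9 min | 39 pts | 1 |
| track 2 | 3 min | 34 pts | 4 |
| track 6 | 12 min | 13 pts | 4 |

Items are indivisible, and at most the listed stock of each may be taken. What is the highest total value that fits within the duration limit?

201 pts

Best selections within duration 52 and stock limits:
- 1×track 7 + 4×track 2 + 2×track 6: duration 45, value 201
- 1×track 7 + 4×track 2 + 1×track 6: duration 33, value 188
Best: 201 pts.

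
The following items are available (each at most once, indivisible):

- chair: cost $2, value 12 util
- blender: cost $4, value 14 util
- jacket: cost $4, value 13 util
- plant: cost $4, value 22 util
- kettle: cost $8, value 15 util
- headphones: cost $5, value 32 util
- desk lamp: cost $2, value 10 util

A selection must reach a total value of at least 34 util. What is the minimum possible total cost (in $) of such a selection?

Subsets with value ≥ 34, sorted by total cost:
- chair+plant: cost 6, value 34
- chair+headphones: cost 7, value 44
- headphones+desk lamp: cost 7, value 42
Minimum cost: 6 $.

6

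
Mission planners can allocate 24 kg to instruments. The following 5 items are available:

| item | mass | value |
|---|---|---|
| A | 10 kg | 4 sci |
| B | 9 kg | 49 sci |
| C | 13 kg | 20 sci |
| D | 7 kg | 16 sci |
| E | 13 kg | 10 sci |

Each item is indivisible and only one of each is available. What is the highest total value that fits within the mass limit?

Check high-value combinations within 24 kg:
- B+C: mass 9+13=22, value 49+20=69
- B+D: mass 9+7=16, value 49+16=65
- B+E: mass 9+13=22, value 49+10=59
- A+B: mass 10+9=19, value 4+49=53
Best: 69 sci.

69 sci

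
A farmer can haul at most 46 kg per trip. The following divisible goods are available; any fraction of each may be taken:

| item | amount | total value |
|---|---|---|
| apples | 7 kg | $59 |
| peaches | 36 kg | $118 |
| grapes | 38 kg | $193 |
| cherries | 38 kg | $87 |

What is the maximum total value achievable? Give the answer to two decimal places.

255.28

Take in order of value per unit:
- apples (59/7 per unit): all 7 → value 59, running total 59.00
- grapes (193/38 per unit): all 38 → value 193, running total 252.00
- peaches (118/36 per unit): 1 of 36 → value 1×118/36 = 3.2778, running total 255.28
Total 255.28.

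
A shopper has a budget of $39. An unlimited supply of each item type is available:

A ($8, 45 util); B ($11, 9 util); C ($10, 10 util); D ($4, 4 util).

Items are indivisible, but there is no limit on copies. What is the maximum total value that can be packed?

184 util

Best value-per-unit is A at 45/8; filling with it alone gives 4×45 = 180.
Optimal mix: 4×A + 1×D → cost 36, value 184.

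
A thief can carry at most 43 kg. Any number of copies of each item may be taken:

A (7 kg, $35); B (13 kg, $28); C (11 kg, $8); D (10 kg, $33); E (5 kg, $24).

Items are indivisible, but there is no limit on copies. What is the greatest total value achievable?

Best value-per-unit is A at 35/7; filling with it alone gives 6×35 = 210.
Optimal mix: 4×A + 3×E → weight 43, value 212.

$212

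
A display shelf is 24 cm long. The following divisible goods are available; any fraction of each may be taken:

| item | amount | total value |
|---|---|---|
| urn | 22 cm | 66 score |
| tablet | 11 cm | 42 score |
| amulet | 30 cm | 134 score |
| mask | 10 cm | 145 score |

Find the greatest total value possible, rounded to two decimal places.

Take in order of value per unit:
- mask (145/10 per unit): all 10 → value 145, running total 145.00
- amulet (134/30 per unit): 14 of 30 → value 14×134/30 = 62.5333, running total 207.53
Total 207.53.

207.53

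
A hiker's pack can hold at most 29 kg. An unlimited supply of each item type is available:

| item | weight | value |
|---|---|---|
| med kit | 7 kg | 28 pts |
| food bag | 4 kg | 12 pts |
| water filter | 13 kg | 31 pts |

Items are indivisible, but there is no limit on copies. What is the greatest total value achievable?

112 pts

Best value-per-unit is med kit at 28/7, and filling with it alone uses weight 4×7=28. No mix of the others beats 4×28 = 112.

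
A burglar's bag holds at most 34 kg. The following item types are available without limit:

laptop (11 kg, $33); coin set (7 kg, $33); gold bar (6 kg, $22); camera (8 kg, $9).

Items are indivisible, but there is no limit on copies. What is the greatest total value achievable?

Best value-per-unit is coin set at 33/7; filling with it alone gives 4×33 = 132.
Optimal mix: 4×coin set + 1×gold bar → weight 34, value 154.

$154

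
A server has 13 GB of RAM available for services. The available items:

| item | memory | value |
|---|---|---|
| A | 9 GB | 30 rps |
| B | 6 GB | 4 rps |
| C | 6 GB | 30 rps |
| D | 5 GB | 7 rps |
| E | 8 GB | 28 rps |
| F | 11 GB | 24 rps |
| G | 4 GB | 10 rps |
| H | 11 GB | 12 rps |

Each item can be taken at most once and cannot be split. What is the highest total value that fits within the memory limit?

40 rps

Check high-value combinations within 13 GB:
- C+G: memory 6+4=10, value 30+10=40
- A+G: memory 9+4=13, value 30+10=40
- E+G: memory 8+4=12, value 28+10=38
Best: 40 rps.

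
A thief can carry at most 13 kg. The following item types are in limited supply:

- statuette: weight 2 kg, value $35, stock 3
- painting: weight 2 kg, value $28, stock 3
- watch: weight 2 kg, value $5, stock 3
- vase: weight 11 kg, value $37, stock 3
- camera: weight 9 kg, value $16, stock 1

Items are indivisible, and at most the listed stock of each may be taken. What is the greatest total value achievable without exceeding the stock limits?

$189

Top feasible selections:
- 3×statuette + 3×painting: weight 12, value 189
- 3×statuette + 2×painting + 1×watch: weight 12, value 166
- 3×statuette + 2×painting: weight 10, value 161
- 2×statuette + 3×painting + 1×watch: weight 12, value 159
Best: $189.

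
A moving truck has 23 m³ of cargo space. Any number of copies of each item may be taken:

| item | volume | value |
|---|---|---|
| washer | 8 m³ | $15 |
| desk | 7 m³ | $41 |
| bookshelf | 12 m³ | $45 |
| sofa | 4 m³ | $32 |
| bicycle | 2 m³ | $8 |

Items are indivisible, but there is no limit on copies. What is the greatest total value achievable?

$169

Best value-per-unit is sofa at 32/4; filling with it alone gives 5×32 = 160.
Optimal mix: 1×desk + 4×sofa → volume 23, value 169.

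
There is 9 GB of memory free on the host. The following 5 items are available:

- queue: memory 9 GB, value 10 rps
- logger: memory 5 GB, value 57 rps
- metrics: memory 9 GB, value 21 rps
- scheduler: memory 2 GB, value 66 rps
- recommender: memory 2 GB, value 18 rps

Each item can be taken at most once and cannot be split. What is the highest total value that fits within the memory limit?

141 rps

Check high-value combinations within 9 GB:
- logger+scheduler+recommender: memory 5+2+2=9, value 57+66+18=141
- logger+scheduler: memory 5+2=7, value 57+66=123
- scheduler+recommender: memory 2+2=4, value 66+18=84
Best: 141 rps.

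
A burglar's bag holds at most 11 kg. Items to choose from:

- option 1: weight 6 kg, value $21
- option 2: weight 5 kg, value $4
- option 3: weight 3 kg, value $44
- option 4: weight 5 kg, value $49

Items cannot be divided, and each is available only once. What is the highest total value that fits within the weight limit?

$93

Check high-value combinations within 11 kg:
- option 3+option 4: weight 3+5=8, value 44+49=93
- option 1+option 4: weight 6+5=11, value 21+49=70
- option 1+option 3: weight 6+3=9, value 21+44=65
- option 2+option 4: weight 5+5=10, value 4+49=53
- option 4: weight 5, value 49
Best: $93.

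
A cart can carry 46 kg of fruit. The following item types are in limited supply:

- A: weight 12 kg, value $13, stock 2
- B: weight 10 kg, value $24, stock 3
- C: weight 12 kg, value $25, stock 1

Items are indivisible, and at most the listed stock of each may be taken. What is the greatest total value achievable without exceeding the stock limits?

Top feasible selections:
- 3×B + 1×C: weight 42, value 97
- 1×A + 2×B + 1×C: weight 44, value 86
- 1×A + 3×B: weight 42, value 85
Best: $97.

$97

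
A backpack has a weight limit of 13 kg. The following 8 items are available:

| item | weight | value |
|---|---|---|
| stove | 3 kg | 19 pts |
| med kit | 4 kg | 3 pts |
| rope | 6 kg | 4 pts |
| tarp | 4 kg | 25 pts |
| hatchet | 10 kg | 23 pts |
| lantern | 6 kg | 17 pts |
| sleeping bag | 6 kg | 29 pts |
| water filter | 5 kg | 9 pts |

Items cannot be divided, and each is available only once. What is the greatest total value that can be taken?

Check high-value combinations within 13 kg:
- stove+tarp+sleeping bag: weight 3+4+6=13, value 19+25+29=73
- stove+tarp+lantern: weight 3+4+6=13, value 19+25+17=61
- tarp+sleeping bag: weight 4+6=10, value 25+29=54
- stove+tarp+water filter: weight 3+4+5=12, value 19+25+9=53
- stove+med kit+sleeping bag: weight 3+4+6=13, value 19+3+29=51
Best: 73 pts.

73 pts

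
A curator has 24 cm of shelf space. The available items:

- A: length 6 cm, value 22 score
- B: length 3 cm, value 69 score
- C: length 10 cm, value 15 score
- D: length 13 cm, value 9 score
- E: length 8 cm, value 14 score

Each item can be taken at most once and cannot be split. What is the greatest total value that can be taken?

106 score

This is a 0/1 knapsack; check combinations near the capacity.
- A+B+C: length 6+3+10=19, value 22+69+15=106
- A+B+E: length 6+3+8=17, value 22+69+14=105
- A+B+D: length 6+3+13=22, value 22+69+9=100
Best: 106 score.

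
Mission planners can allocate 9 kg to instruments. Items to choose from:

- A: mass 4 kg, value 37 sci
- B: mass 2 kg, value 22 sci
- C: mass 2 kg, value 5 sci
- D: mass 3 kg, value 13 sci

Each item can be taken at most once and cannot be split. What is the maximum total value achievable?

Check high-value combinations within 9 kg:
- A+B+D: mass 4+2+3=9, value 37+22+13=72
- A+B+C: mass 4+2+2=8, value 37+22+5=64
- A+B: mass 4+2=6, value 37+22=59
- A+C+D: mass 4+2+3=9, value 37+5+13=55
- A+D: mass 4+3=7, value 37+13=50
Best: 72 sci.

72 sci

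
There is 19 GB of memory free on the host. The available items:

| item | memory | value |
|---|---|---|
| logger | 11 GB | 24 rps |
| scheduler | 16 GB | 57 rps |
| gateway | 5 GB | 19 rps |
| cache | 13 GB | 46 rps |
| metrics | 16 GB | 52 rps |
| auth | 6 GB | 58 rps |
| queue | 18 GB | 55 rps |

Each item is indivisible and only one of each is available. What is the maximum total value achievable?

Check high-value combinations within 19 GB:
- cache+auth: memory 13+6=19, value 46+58=104
- logger+auth: memory 11+6=17, value 24+58=82
- gateway+auth: memory 5+6=11, value 19+58=77
- gateway+cache: memory 5+13=18, value 19+46=65
- auth: memory 6, value 58
Best: 104 rps.

104 rps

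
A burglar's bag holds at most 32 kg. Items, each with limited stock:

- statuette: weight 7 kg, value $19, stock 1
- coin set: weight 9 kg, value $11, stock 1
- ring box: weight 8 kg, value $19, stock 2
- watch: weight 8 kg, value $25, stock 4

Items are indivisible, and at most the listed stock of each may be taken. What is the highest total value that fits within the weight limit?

$100

Top feasible selections:
- 4×watch: weight 32, value 100
- 1×statuette + 3×watch: weight 31, value 94
Best: $100.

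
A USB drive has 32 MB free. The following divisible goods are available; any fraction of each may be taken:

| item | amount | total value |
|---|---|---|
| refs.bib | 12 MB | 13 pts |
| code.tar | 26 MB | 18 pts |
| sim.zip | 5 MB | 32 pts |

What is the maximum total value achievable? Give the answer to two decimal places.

55.38

Take in order of value per unit:
- sim.zip (32/5 per unit): all 5 → value 32, running total 32.00
- refs.bib (13/12 per unit): all 12 → value 13, running total 45.00
- code.tar (18/26 per unit): 15 of 26 → value 15×18/26 = 10.3846, running total 55.38
Total 55.38.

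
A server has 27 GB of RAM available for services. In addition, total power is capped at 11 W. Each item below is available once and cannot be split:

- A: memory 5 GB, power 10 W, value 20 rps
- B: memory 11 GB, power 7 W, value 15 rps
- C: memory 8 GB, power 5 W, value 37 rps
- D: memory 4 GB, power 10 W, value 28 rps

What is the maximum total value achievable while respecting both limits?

37 rps

Feasible sets respecting both limits:
- C: memory 8, power 5, value 37
- D: memory 4, power 10, value 28
- A: memory 5, power 10, value 20
Best: 37 rps.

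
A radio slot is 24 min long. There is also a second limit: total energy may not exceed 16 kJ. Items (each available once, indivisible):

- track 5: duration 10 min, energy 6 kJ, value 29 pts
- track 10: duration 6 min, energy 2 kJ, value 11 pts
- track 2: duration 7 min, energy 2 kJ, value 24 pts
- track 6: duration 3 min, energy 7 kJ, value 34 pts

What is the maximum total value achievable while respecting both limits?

87 pts

Feasible sets respecting both limits:
- track 5+track 2+track 6: duration 20, energy 15, value 87
- track 5+track 10+track 6: duration 19, energy 15, value 74
- track 10+track 2+track 6: duration 16, energy 11, value 69
Best: 87 pts.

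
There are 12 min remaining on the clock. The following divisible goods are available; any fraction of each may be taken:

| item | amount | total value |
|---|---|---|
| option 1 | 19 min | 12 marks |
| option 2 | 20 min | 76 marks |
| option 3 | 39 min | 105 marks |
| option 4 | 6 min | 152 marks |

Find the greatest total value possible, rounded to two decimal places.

174.80

Take in order of value per unit:
- option 4 (152/6 per unit): all 6 → value 152, running total 152.00
- option 2 (76/20 per unit): 6 of 20 → value 6×76/20 = 22.8000, running total 174.80
Total 174.80.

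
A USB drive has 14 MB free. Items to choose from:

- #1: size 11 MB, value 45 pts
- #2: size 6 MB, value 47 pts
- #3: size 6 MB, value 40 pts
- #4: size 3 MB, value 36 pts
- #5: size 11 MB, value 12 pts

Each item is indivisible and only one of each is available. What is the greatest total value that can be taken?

Check high-value combinations within 14 MB:
- #2+#3: size 6+6=12, value 47+40=87
- #2+#4: size 6+3=9, value 47+36=83
- #1+#4: size 11+3=14, value 45+36=81
Best: 87 pts.

87 pts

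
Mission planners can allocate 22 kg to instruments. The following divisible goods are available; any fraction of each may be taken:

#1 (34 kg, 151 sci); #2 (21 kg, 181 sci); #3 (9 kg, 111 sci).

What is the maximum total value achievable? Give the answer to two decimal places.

Take in order of value per unit:
- #3 (111/9 per unit): all 9 → value 111, running total 111.00
- #2 (181/21 per unit): 13 of 21 → value 13×181/21 = 112.0476, running total 223.05
Total 223.05.

223.05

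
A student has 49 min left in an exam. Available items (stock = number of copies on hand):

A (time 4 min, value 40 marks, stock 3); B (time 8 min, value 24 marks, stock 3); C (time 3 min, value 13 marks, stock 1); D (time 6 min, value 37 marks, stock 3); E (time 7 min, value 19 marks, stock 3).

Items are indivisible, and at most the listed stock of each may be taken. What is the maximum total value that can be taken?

292 marks

Top feasible selections:
- 3×A + 2×B + 1×C + 3×D: time 49, value 292
- 3×A + 1×B + 1×C + 3×D + 1×E: time 48, value 287
- 3×A + 1×C + 3×D + 2×E: time 47, value 282
Best: 292 marks.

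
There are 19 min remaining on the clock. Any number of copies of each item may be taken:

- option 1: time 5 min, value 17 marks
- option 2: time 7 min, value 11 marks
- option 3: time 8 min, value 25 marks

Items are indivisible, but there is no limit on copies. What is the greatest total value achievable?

59 marks

Best value-per-unit is option 1 at 17/5; filling with it alone gives 3×17 = 51.
Optimal mix: 2×option 1 + 1×option 3 → time 18, value 59.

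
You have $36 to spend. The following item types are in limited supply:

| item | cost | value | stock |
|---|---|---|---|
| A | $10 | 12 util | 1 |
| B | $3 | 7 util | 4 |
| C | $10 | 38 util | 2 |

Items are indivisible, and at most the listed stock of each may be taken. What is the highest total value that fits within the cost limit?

Best selections within cost 36 and stock limits:
- 4×B + 2×C: cost 32, value 104
- 1×A + 2×B + 2×C: cost 36, value 102
- 3×B + 2×C: cost 29, value 97
- 1×A + 1×B + 2×C: cost 33, value 95
Best: 104 util.

104 util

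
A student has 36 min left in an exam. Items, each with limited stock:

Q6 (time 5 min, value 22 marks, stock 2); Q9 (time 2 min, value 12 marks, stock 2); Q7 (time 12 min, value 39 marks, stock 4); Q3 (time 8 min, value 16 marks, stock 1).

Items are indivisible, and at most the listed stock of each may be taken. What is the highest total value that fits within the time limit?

Top feasible selections:
- 2×Q6 + 1×Q9 + 2×Q7: time 36, value 134
- 1×Q6 + 2×Q9 + 2×Q7: time 33, value 124
- 2×Q6 + 2×Q9 + 1×Q7 + 1×Q3: time 34, value 123
Best: 134 marks.

134 marks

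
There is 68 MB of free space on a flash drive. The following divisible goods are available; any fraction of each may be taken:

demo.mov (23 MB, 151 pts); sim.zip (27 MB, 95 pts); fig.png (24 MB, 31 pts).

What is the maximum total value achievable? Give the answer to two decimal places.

Take in order of value per unit:
- demo.mov (151/23 per unit): all 23 → value 151, running total 151.00
- sim.zip (95/27 per unit): all 27 → value 95, running total 246.00
- fig.png (31/24 per unit): 18 of 24 → value 18×31/24 = 23.2500, running total 269.25
Total 269.25.

269.25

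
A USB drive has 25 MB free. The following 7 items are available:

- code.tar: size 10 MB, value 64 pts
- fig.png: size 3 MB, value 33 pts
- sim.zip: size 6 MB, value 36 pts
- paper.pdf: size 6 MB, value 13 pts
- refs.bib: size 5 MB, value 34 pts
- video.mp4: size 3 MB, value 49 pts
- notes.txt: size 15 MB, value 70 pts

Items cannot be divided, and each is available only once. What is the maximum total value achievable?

183 pts

Check high-value combinations within 25 MB:
- code.tar+sim.zip+refs.bib+video.mp4: size 10+6+5+3=24, value 64+36+34+49=183
- code.tar+fig.png+sim.zip+video.mp4: size 10+3+6+3=22, value 64+33+36+49=182
- code.tar+fig.png+refs.bib+video.mp4: size 10+3+5+3=21, value 64+33+34+49=180
Best: 183 pts.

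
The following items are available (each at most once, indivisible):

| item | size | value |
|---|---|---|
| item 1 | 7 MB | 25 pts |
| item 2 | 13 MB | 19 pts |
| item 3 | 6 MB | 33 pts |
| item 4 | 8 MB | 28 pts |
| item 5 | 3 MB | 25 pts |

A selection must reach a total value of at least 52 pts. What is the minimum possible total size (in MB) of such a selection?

9

Subsets with value ≥ 52, sorted by total size:
- item 3+item 5: size 9, value 58
- item 4+item 5: size 11, value 53
- item 1+item 3: size 13, value 58
- item 3+item 4: size 14, value 61
Minimum size: 9 MB.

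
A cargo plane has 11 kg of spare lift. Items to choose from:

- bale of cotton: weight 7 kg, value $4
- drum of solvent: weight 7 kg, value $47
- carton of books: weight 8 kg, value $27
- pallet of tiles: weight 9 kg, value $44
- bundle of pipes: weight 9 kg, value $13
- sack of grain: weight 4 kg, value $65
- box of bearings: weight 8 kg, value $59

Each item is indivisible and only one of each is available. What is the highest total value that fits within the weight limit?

Check high-value combinations within 11 kg:
- drum of solvent+sack of grain: weight 7+4=11, value 47+65=112
- bale of cotton+sack of grain: weight 7+4=11, value 4+65=69
- sack of grain: weight 4, value 65
Best: $112.

$112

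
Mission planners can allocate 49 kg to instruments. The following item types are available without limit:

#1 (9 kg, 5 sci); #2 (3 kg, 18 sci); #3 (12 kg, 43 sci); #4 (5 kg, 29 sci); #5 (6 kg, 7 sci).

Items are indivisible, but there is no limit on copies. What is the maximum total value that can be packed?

292 sci

Best value-per-unit is #2 at 18/3; filling with it alone gives 16×18 = 288.
Optimal mix: 13×#2 + 2×#4 → mass 49, value 292.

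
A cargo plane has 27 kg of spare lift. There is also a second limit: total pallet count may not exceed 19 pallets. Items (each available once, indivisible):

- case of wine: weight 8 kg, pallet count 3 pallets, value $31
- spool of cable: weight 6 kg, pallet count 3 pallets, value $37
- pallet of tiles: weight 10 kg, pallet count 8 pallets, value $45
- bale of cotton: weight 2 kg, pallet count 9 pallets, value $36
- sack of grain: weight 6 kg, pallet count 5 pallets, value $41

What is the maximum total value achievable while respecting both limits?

Feasible sets respecting both limits:
- spool of cable+pallet of tiles+sack of grain: weight 22, pallet count 16, value 123
- case of wine+pallet of tiles+sack of grain: weight 24, pallet count 16, value 117
- spool of cable+bale of cotton+sack of grain: weight 14, pallet count 17, value 114
Best: $123.

$123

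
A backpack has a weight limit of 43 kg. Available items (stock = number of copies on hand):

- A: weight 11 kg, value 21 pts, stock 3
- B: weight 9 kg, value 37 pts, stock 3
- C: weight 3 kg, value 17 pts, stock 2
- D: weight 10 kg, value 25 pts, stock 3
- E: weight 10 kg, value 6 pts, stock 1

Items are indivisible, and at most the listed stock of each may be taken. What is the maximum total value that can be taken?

Best selections within weight 43 and stock limits:
- 3×B + 2×C + 1×D: weight 43, value 170
- 3×B + 1×C + 1×D: weight 40, value 153
- 3×B + 2×C + 1×E: weight 43, value 151
Best: 170 pts.

170 pts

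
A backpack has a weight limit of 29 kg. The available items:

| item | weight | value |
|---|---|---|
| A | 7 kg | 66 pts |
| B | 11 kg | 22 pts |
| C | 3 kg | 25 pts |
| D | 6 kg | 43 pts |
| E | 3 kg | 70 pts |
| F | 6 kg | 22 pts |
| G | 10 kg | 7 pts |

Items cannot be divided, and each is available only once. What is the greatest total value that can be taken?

Check high-value combinations within 29 kg:
- A+C+D+E+F: weight 7+3+6+3+6=25, value 66+25+43+70+22=226
- A+C+D+E+G: weight 7+3+6+3+10=29, value 66+25+43+70+7=211
- A+C+D+E: weight 7+3+6+3=19, value 66+25+43+70=204
- A+D+E+F: weight 7+6+3+6=22, value 66+43+70+22=201
- A+B+D+E: weight 7+11+6+3=27, value 66+22+43+70=201
Best: 226 pts.

226 pts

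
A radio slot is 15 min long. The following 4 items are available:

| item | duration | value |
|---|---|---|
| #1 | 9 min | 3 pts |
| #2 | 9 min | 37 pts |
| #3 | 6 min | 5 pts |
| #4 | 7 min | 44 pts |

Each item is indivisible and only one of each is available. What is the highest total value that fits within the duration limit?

Check high-value combinations within 15 min:
- #3+#4: duration 6+7=13, value 5+44=49
- #4: duration 7, value 44
- #2+#3: duration 9+6=15, value 37+5=42
- #2: duration 9, value 37
Best: 49 pts.

49 pts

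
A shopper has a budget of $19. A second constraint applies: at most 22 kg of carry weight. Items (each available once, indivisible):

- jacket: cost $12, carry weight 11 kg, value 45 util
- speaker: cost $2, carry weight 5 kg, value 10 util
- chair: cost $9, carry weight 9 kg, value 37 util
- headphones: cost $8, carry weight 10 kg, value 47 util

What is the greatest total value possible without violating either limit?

Feasible sets respecting both limits:
- chair+headphones: cost 17, carry weight 19, value 84
- speaker+headphones: cost 10, carry weight 15, value 57
- jacket+speaker: cost 14, carry weight 16, value 55
- speaker+chair: cost 11, carry weight 14, value 47
Best: 84 util.

84 util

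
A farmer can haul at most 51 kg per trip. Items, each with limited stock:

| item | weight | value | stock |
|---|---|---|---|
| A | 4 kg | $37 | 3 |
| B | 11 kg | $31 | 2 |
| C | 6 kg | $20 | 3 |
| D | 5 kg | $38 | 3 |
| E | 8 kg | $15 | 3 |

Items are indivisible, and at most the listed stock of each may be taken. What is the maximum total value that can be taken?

Top feasible selections:
- 3×A + 1×B + 2×C + 3×D: weight 50, value 296
- 3×A + 2×B + 3×D: weight 49, value 287
- 3×A + 3×C + 3×D: weight 45, value 285
Best: $296.

$296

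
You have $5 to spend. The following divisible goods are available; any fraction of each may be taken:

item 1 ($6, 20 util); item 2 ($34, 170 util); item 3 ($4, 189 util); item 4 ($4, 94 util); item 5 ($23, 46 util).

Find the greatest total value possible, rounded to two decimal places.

212.50

Take in order of value per unit:
- item 3 (189/4 per unit): all 4 → value 189, running total 189.00
- item 4 (94/4 per unit): 1 of 4 → value 1×94/4 = 23.5000, running total 212.50
Total 212.50.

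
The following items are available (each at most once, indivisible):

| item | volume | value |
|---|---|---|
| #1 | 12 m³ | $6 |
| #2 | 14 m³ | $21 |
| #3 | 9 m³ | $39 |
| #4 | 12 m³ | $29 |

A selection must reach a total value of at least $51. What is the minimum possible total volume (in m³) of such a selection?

21

Subsets with value ≥ 51, sorted by total volume:
- #3+#4: volume 21, value 68
- #2+#3: volume 23, value 60
- #1+#3+#4: volume 33, value 74
Minimum volume: 21 m³.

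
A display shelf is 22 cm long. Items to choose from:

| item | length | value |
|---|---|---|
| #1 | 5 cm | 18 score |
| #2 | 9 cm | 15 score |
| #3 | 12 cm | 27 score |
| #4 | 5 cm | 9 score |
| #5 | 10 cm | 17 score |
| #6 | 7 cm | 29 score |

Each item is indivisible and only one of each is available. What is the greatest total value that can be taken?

64 score

Check high-value combinations within 22 cm:
- #1+#5+#6: length 5+10+7=22, value 18+17+29=64
- #1+#2+#6: length 5+9+7=21, value 18+15+29=62
- #1+#4+#6: length 5+5+7=17, value 18+9+29=56
Best: 64 score.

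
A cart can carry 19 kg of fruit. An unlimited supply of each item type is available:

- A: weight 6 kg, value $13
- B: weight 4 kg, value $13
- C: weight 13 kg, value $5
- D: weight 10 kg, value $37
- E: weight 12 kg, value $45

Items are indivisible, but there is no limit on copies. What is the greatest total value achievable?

Best value-per-unit is E at 45/12; filling with it alone gives 1×45 = 45.
Optimal mix: 2×B + 1×D → weight 18, value 63.

$63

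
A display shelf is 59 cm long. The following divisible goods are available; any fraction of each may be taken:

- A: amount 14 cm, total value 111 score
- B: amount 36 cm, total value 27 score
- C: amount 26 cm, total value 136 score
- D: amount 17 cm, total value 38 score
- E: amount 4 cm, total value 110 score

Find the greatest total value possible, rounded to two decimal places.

390.53

Take in order of value per unit:
- E (110/4 per unit): all 4 → value 110, running total 110.00
- A (111/14 per unit): all 14 → value 111, running total 221.00
- C (136/26 per unit): all 26 → value 136, running total 357.00
- D (38/17 per unit): 15 of 17 → value 15×38/17 = 33.5294, running total 390.53
Total 390.53.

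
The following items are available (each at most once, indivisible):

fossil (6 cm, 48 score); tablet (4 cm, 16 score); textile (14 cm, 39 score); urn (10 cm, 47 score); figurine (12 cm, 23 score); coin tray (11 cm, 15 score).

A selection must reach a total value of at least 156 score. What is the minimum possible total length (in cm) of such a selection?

Subsets with value ≥ 156, sorted by total length:
- fossil+textile+urn+figurine: length 42, value 157
- fossil+tablet+textile+urn+coin tray: length 45, value 165
Minimum length: 42 cm.

42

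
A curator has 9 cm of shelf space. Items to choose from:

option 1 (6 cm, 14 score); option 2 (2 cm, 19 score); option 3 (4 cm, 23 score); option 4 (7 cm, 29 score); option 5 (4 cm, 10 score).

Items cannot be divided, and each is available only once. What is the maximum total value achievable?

This is a 0/1 knapsack; check combinations near the capacity.
- option 2+option 4: length 2+7=9, value 19+29=48
- option 2+option 3: length 2+4=6, value 19+23=42
- option 1+option 2: length 6+2=8, value 14+19=33
- option 3+option 5: length 4+4=8, value 23+10=33
- option 2+option 5: length 2+4=6, value 19+10=29
Best: 48 score.

48 score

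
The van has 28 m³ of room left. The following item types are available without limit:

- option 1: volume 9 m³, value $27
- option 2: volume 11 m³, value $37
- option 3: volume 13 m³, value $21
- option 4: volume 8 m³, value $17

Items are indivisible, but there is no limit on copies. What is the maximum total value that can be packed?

$81

Best value-per-unit is option 2 at 37/11; filling with it alone gives 2×37 = 74.
Optimal mix: 3×option 1 → volume 27, value 81.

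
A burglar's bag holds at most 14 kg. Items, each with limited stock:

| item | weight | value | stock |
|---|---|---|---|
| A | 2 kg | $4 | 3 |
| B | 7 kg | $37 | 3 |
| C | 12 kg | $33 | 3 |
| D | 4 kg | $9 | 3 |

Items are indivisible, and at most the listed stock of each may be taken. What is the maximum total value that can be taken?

Best selections within weight 14 and stock limits:
- 2×B: weight 14, value 74
- 1×A + 1×B + 1×D: weight 13, value 50
- 3×A + 1×B: weight 13, value 49
- 1×B + 1×D: weight 11, value 46
Best: $74.

$74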